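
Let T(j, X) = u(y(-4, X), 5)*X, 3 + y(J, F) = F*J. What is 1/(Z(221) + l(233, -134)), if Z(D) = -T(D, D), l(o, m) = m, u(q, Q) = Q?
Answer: -1/1239 ≈ -0.00080710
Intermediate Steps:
y(J, F) = -3 + F*J
T(j, X) = 5*X
Z(D) = -5*D
1/(Z(221) + l(233, -134)) = 1/(-5*221 - 134) = 1/(-1105 - 134) = 1/(-1239) = -1/1239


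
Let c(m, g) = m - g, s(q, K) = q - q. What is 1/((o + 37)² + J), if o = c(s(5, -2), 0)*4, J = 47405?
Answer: 1/48774 ≈ 2.0503e-5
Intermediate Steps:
s(q, K) = 0
o = 0 (o = (0 - 1*0)*4 = (0 + 0)*4 = 0*4 = 0)
1/((o + 37)² + J) = 1/((0 + 37)² + 47405) = 1/(37² + 47405) = 1/(1369 + 47405) = 1/48774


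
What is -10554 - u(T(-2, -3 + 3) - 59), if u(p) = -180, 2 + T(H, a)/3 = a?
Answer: -10374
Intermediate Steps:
T(H, a) = -6 + 3*a
-10554 - u(T(-2, -3 + 3) - 59) = -10554 - 1*(-180) = -10554 + 180 = -10374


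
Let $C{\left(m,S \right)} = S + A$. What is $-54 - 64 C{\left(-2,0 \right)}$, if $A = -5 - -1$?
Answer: $202$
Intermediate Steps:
$A = -4$ ($A = -5 + 1 = -4$)
$C{\left(m,S \right)} = -4 + S$ ($C{\left(m,S \right)} = S - 4 = -4 + S$)
$-54 - 64 C{\left(-2,0 \right)} = -54 - 64 \left(-4 + 0\right) = -54 - -256 = -54 + 256 = 202$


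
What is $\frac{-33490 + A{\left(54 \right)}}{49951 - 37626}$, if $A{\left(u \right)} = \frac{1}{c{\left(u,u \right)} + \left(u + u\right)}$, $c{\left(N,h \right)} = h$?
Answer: $- \frac{5425379}{1996650} \approx -2.7172$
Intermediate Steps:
$A{\left(u \right)} = \frac{1}{3 u}$ ($A{\left(u \right)} = \frac{1}{u + \left(u + u\right)} = \frac{1}{u + 2 u} = \frac{1}{3 u}$)
$\frac{-33490 + A{\left(54 \right)}}{49951 - 37626} = \frac{-33490 + \frac{1}{3 \cdot 54}}{49951 - 37626} = \frac{-33490 + \frac{1}{3} \cdot \frac{1}{54}}{12325} = \left(-33490 + \frac{1}{162}\right) \frac{1}{12325} = \left(- \frac{5425379}{162}\right) \frac{1}{12325} = - \frac{5425379}{1996650}$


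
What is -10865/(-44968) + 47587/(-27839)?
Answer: -262488783/178837736 ≈ -1.4677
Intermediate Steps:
-10865/(-44968) + 47587/(-27839) = -10865*(-1/44968) + 47587*(-1/27839) = 10865/44968 - 47587/27839 = -262488783/178837736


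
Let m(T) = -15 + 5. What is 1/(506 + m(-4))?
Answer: 1/496 ≈ 0.0020161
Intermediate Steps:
m(T) = -10
1/(506 + m(-4)) = 1/(506 - 10) = 1/496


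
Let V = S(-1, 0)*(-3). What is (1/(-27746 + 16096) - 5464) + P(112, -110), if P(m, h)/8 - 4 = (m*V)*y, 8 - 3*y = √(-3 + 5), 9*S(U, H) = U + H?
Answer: -486038009/104850 - 896*√2/9 ≈ -4776.4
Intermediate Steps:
S(U, H) = H/9 + U/9 (S(U, H) = (U + H)/9 = (H + U)/9 = H/9 + U/9)
y = 8/3 - √2/3 (y = 8/3 - √(-3 + 5)/3 = 8/3 - √2/3 ≈ 2.1953)
V = ⅓ (V = ((⅑)*0 + (⅑)*(-1))*(-3) = (0 - ⅑)*(-3) = -⅑*(-3) = ⅓ ≈ 0.33333)
P(m, h) = 32 + 8*m*(8/3 - √2/3)/3 (P(m, h) = 32 + 8*((m*(⅓))*(8/3 - √2/3)) = 32 + 8*((m/3)*(8/3 - √2/3)) = 32 + 8*(m*(8/3 - √2/3)/3) = 32 + 8*m*(8/3 - √2/3)/3)
(1/(-27746 + 16096) - 5464) + P(112, -110) = (1/(-27746 + 16096) - 5464) + (32 + (8/9)*112*(8 - √2)) = (1/(-11650) - 5464) + (32 + (7168/9 - 896*√2/9)) = (-1/11650 - 5464) + (7456/9 - 896*√2/9) = -63655601/11650 + (7456/9 - 896*√2/9) = -486038009/104850 - 896*√2/9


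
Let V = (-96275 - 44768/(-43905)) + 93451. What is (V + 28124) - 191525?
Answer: -7298063857/43905 ≈ -1.6622e+5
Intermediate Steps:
V = -123942952/43905 (V = (-96275 - 44768*(-1/43905)) + 93451 = (-96275 + 44768/43905) + 93451 = -4226909107/43905 + 93451 = -123942952/43905 ≈ -2823.0)
(V + 28124) - 191525 = (-123942952/43905 + 28124) - 191525 = 1110841268/43905 - 191525 = -7298063857/43905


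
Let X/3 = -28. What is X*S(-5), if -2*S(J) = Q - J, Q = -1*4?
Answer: 42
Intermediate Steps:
Q = -4
X = -84 (X = 3*(-28) = -84)
S(J) = 2 + J/2 (S(J) = -(-4 - J)/2 = 2 + J/2)
X*S(-5) = -84*(2 + (½)*(-5)) = -84*(2 - 5/2) = -84*(-½) = 42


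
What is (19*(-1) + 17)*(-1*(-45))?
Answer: -90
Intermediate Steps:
(19*(-1) + 17)*(-1*(-45)) = (-19 + 17)*45 = -2*45 = -90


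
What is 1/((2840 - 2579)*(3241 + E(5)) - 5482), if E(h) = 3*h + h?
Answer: 1/845639 ≈ 1.1825e-6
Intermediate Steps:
E(h) = 4*h
1/((2840 - 2579)*(3241 + E(5)) - 5482) = 1/((2840 - 2579)*(3241 + 4*5) - 5482) = 1/(261*(3241 + 20) - 5482) = 1/(261*3261 - 5482) = 1/(851121 - 5482) = 1/845639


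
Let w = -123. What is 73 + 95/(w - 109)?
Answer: 16841/232 ≈ 72.591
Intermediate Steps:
73 + 95/(w - 109) = 73 + 95/(-123 - 109) = 73 + 95/(-232) = 73 + 95*(-1/232) = 73 - 95/232 = 16841/232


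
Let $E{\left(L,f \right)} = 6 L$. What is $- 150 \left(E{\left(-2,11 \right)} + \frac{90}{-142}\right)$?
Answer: $\frac{134550}{71} \approx 1895.1$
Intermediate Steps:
$- 150 \left(E{\left(-2,11 \right)} + \frac{90}{-142}\right) = - 150 \left(6 \left(-2\right) + \frac{90}{-142}\right) = - 150 \left(-12 + 90 \left(- \frac{1}{142}\right)\right) = - 150 \left(-12 - \frac{45}{71}\right) = \left(-150\right) \left(- \frac{897}{71}\right) = \frac{134550}{71}$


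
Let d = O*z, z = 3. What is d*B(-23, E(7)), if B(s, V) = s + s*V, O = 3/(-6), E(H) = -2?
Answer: -69/2 ≈ -34.500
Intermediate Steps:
O = -½ (O = 3*(-⅙) = -½ ≈ -0.50000)
B(s, V) = s + V*s
d = -3/2 (d = -½*3 = -3/2 ≈ -1.5000)
d*B(-23, E(7)) = -(-69)*(1 - 2)/2 = -(-69)*(-1)/2 = -3/2*23 = -69/2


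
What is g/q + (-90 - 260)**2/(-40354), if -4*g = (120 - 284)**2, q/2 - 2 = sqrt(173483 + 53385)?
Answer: -3439937463/1144358732 - 1681*sqrt(56717)/56716 ≈ -10.065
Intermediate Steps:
q = 4 + 4*sqrt(56717) (q = 4 + 2*sqrt(173483 + 53385) = 4 + 2*sqrt(226868) = 4 + 2*(2*sqrt(56717)) = 4 + 4*sqrt(56717) ≈ 956.61)
g = -6724 (g = -(120 - 284)**2/4 = -1/4*(-164)**2 = -1/4*26896 = -6724)
g/q + (-90 - 260)**2/(-40354) = -6724/(4 + 4*sqrt(56717)) + (-90 - 260)**2/(-40354) = -6724/(4 + 4*sqrt(56717)) + (-350)**2*(-1/40354) = -6724/(4 + 4*sqrt(56717)) + 122500*(-1/40354) = -6724/(4 + 4*sqrt(56717)) - 61250/20177 = -61250/20177 - 6724/(4 + 4*sqrt(56717))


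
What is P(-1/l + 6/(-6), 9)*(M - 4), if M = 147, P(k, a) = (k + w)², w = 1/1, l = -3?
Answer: 143/9 ≈ 15.889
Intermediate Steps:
w = 1
P(k, a) = (1 + k)² (P(k, a) = (k + 1)² = (1 + k)²)
P(-1/l + 6/(-6), 9)*(M - 4) = (1 + (-1/(-3) + 6/(-6)))²*(147 - 4) = (1 + (-1*(-⅓) + 6*(-⅙)))²*143 = (1 + (⅓ - 1))²*143 = (1 - ⅔)²*143 = (⅓)²*143 = (⅑)*143 = 143/9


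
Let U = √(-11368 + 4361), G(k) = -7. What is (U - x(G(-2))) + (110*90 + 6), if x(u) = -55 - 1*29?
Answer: 9990 + 7*I*√143 ≈ 9990.0 + 83.708*I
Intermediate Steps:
x(u) = -84 (x(u) = -55 - 29 = -84)
U = 7*I*√143 (U = √(-7007) = 7*I*√143 ≈ 83.708*I)
(U - x(G(-2))) + (110*90 + 6) = (7*I*√143 - 1*(-84)) + (110*90 + 6) = (7*I*√143 + 84) + (9900 + 6) = (84 + 7*I*√143) + 9906 = 9990 + 7*I*√143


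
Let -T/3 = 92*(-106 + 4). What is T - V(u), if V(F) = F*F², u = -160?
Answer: 4124152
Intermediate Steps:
V(F) = F³
T = 28152 (T = -276*(-106 + 4) = -276*(-102) = -3*(-9384) = 28152)
T - V(u) = 28152 - 1*(-160)³ = 28152 - 1*(-4096000) = 28152 + 4096000 = 4124152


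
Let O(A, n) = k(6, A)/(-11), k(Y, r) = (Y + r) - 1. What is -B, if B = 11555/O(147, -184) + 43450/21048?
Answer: 333587705/399912 ≈ 834.15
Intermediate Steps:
k(Y, r) = -1 + Y + r
O(A, n) = -5/11 - A/11 (O(A, n) = (-1 + 6 + A)/(-11) = (5 + A)*(-1/11) = -5/11 - A/11)
B = -333587705/399912 (B = 11555/(-5/11 - 1/11*147) + 43450/21048 = 11555/(-5/11 - 147/11) + 43450*(1/21048) = 11555/(-152/11) + 21725/10524 = 11555*(-11/152) + 21725/10524 = -127105/152 + 21725/10524 = -333587705/399912 ≈ -834.15)
-B = -1*(-333587705/399912) = 333587705/399912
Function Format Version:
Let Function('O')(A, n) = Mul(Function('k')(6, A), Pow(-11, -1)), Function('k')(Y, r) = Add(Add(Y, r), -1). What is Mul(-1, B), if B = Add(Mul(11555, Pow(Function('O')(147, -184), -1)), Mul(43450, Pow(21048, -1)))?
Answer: Rational(333587705, 399912) ≈ 834.15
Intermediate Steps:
Function('k')(Y, r) = Add(-1, Y, r)
Function('O')(A, n) = Add(Rational(-5, 11), Mul(Rational(-1, 11), A)) (Function('O')(A, n) = Mul(Add(-1, 6, A), Pow(-11, -1)) = Mul(Add(5, A), Rational(-1, 11)) = Add(Rational(-5, 11), Mul(Rational(-1, 11), A)))
B = Rational(-333587705, 399912) (B = Add(Mul(11555, Pow(Add(Rational(-5, 11), Mul(Rational(-1, 11), 147)), -1)), Mul(43450, Pow(21048, -1))) = Add(Mul(11555, Pow(Add(Rational(-5, 11), Rational(-147, 11)), -1)), Mul(43450, Rational(1, 21048))) = Add(Mul(11555, Pow(Rational(-152, 11), -1)), Rational(21725, 10524)) = Add(Mul(11555, Rational(-11, 152)), Rational(21725, 10524)) = Add(Rational(-127105, 152), Rational(21725, 10524)) = Rational(-333587705, 399912) ≈ -834.15)
Mul(-1, B) = Mul(-1, Rational(-333587705, 399912)) = Rational(333587705, 399912)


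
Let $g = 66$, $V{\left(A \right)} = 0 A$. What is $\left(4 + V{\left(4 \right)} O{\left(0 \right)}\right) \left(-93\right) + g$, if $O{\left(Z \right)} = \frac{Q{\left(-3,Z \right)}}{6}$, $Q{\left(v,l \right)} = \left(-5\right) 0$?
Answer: $-306$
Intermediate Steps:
$V{\left(A \right)} = 0$
$Q{\left(v,l \right)} = 0$
$O{\left(Z \right)} = 0$ ($O{\left(Z \right)} = \frac{0}{6} = 0 \cdot \frac{1}{6} = 0$)
$\left(4 + V{\left(4 \right)} O{\left(0 \right)}\right) \left(-93\right) + g = \left(4 + 0 \cdot 0\right) \left(-93\right) + 66 = \left(4 + 0\right) \left(-93\right) + 66 = 4 \left(-93\right) + 66 = -372 + 66 = -306$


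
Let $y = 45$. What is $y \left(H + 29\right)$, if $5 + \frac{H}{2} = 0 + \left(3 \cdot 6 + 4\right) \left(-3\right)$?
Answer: $-5085$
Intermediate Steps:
$H = -142$ ($H = -10 + 2 \left(0 + \left(3 \cdot 6 + 4\right) \left(-3\right)\right) = -10 + 2 \left(0 + \left(18 + 4\right) \left(-3\right)\right) = -10 + 2 \left(0 + 22 \left(-3\right)\right) = -10 + 2 \left(0 - 66\right) = -10 + 2 \left(-66\right) = -10 - 132 = -142$)
$y \left(H + 29\right) = 45 \left(-142 + 29\right) = 45 \left(-113\right) = -5085$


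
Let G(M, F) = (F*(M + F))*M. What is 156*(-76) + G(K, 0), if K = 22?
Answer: -11856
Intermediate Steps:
G(M, F) = F*M*(F + M) (G(M, F) = (F*(F + M))*M = F*M*(F + M))
156*(-76) + G(K, 0) = 156*(-76) + 0*22*(0 + 22) = -11856 + 0*22*22 = -11856 + 0 = -11856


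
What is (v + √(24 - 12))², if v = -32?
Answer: 1036 - 128*√3 ≈ 814.30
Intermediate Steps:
(v + √(24 - 12))² = (-32 + √(24 - 12))² = (-32 + √12)² = (-32 + 2*√3)²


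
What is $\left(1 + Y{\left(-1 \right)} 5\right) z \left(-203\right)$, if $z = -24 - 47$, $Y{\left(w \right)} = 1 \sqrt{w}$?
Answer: $14413 + 72065 i \approx 14413.0 + 72065.0 i$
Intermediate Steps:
$Y{\left(w \right)} = \sqrt{w}$
$z = -71$
$\left(1 + Y{\left(-1 \right)} 5\right) z \left(-203\right) = \left(1 + \sqrt{-1} \cdot 5\right) \left(-71\right) \left(-203\right) = \left(1 + i 5\right) \left(-71\right) \left(-203\right) = \left(1 + 5 i\right) \left(-71\right) \left(-203\right) = \left(-71 - 355 i\right) \left(-203\right) = 14413 + 72065 i$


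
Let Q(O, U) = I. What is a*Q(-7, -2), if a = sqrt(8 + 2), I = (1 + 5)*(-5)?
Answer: -30*sqrt(10) ≈ -94.868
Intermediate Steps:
I = -30 (I = 6*(-5) = -30)
Q(O, U) = -30
a = sqrt(10) ≈ 3.1623
a*Q(-7, -2) = sqrt(10)*(-30) = -30*sqrt(10)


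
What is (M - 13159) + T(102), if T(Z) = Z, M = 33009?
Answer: 19952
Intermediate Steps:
(M - 13159) + T(102) = (33009 - 13159) + 102 = 19850 + 102 = 19952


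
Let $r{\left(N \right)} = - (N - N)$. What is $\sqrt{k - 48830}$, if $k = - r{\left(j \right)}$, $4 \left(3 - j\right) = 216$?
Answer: $i \sqrt{48830} \approx 220.98 i$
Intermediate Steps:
$j = -51$ ($j = 3 - 54 = -51$)
$r{\left(N \right)} = 0$ ($r{\left(N \right)} = \left(-1\right) 0 = 0$)
$k = 0$ ($k = \left(-1\right) 0 = 0$)
$\sqrt{k - 48830} = \sqrt{0 - 48830} = \sqrt{-48830} = i \sqrt{48830}$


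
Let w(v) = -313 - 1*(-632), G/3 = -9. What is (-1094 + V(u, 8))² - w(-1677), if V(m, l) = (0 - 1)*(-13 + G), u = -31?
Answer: 1110597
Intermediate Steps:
G = -27 (G = 3*(-9) = -27)
V(m, l) = 40 (V(m, l) = (0 - 1)*(-13 - 27) = -1*(-40) = 40)
w(v) = 319 (w(v) = -313 + 632 = 319)
(-1094 + V(u, 8))² - w(-1677) = (-1094 + 40)² - 1*319 = (-1054)² - 319 = 1110916 - 319 = 1110597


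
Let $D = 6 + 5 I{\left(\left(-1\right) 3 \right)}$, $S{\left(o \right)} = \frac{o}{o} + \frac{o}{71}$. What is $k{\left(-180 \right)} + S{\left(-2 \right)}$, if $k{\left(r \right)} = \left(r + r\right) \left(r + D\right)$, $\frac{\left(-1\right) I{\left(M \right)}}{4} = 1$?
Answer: $\frac{4958709}{71} \approx 69841.0$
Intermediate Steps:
$S{\left(o \right)} = 1 + \frac{o}{71}$ ($S{\left(o \right)} = 1 + o \frac{1}{71} = 1 + \frac{o}{71}$)
$I{\left(M \right)} = -4$ ($I{\left(M \right)} = \left(-4\right) 1 = -4$)
$D = -14$ ($D = 6 + 5 \left(-4\right) = 6 - 20 = -14$)
$k{\left(r \right)} = 2 r \left(-14 + r\right)$ ($k{\left(r \right)} = \left(r + r\right) \left(r - 14\right) = 2 r \left(-14 + r\right)$)
$k{\left(-180 \right)} + S{\left(-2 \right)} = 2 \left(-180\right) \left(-14 - 180\right) + \left(1 + \frac{1}{71} \left(-2\right)\right) = 2 \left(-180\right) \left(-194\right) + \left(1 - \frac{2}{71}\right) = 69840 + \frac{69}{71} = \frac{4958709}{71}$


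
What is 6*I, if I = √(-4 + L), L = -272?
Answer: 12*I*√69 ≈ 99.679*I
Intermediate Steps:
I = 2*I*√69 (I = √(-4 - 272) = √(-276) = 2*I*√69 ≈ 16.613*I)
6*I = 6*(2*I*√69) = 12*I*√69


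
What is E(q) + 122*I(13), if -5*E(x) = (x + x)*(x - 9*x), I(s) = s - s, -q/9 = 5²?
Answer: 162000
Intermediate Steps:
q = -225 (q = -9*5² = -9*25 = -225)
I(s) = 0
E(x) = 16*x²/5 (E(x) = -(x + x)*(x - 9*x)/5 = -2*x*(-8*x)/5 = -(-16)*x²/5 = 16*x²/5)
E(q) + 122*I(13) = (16/5)*(-225)² + 122*0 = (16/5)*50625 + 0 = 162000 + 0 = 162000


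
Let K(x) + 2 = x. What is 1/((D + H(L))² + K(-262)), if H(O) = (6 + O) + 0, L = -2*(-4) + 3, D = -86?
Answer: 1/4497 ≈ 0.00022237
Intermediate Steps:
K(x) = -2 + x
L = 11 (L = 8 + 3 = 11)
H(O) = 6 + O
1/((D + H(L))² + K(-262)) = 1/((-86 + (6 + 11))² + (-2 - 262)) = 1/((-86 + 17)² - 264) = 1/((-69)² - 264) = 1/(4761 - 264) = 1/4497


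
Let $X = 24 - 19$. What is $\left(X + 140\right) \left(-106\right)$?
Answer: $-15370$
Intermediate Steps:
$X = 5$
$\left(X + 140\right) \left(-106\right) = \left(5 + 140\right) \left(-106\right) = 145 \left(-106\right) = -15370$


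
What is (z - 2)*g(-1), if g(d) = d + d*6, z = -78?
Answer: 560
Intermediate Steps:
g(d) = 7*d (g(d) = d + 6*d = 7*d)
(z - 2)*g(-1) = (-78 - 2)*(7*(-1)) = -80*(-7) = 560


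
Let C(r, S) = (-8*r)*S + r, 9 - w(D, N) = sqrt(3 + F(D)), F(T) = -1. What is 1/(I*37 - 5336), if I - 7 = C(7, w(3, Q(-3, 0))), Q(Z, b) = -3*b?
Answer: -11733/271033394 - 518*sqrt(2)/135516697 ≈ -4.8696e-5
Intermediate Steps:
w(D, N) = 9 - sqrt(2) (w(D, N) = 9 - sqrt(3 - 1) = 9 - sqrt(2))
C(r, S) = r - 8*S*r (C(r, S) = -8*S*r + r = r - 8*S*r)
I = -490 + 56*sqrt(2) (I = 7 + 7*(1 - 8*(9 - sqrt(2))) = 7 + 7*(1 + (-72 + 8*sqrt(2))) = 7 + 7*(-71 + 8*sqrt(2)) = 7 + (-497 + 56*sqrt(2)) = -490 + 56*sqrt(2) ≈ -410.80)
1/(I*37 - 5336) = 1/((-490 + 56*sqrt(2))*37 - 5336) = 1/((-18130 + 2072*sqrt(2)) - 5336) = 1/(-23466 + 2072*sqrt(2))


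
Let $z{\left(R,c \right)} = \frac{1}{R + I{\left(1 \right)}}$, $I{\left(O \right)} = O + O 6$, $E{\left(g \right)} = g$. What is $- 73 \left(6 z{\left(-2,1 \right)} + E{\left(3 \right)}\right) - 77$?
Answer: $- \frac{1918}{5} \approx -383.6$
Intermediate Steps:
$I{\left(O \right)} = 7 O$ ($I{\left(O \right)} = O + 6 O = 7 O$)
$z{\left(R,c \right)} = \frac{1}{7 + R}$ ($z{\left(R,c \right)} = \frac{1}{R + 7 \cdot 1} = \frac{1}{R + 7} = \frac{1}{7 + R}$)
$- 73 \left(6 z{\left(-2,1 \right)} + E{\left(3 \right)}\right) - 77 = - 73 \left(\frac{6}{7 - 2} + 3\right) - 77 = - 73 \left(\frac{6}{5} + 3\right) - 77 = \left(-73\right) \frac{21}{5} - 77 = - \frac{1533}{5} - 77 = - \frac{1918}{5}$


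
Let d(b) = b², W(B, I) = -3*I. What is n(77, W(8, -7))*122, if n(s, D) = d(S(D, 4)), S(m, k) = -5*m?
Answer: 1345050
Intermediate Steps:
n(s, D) = 25*D² (n(s, D) = (-5*D)² = 25*D²)
n(77, W(8, -7))*122 = (25*(-3*(-7))²)*122 = (25*21²)*122 = (25*441)*122 = 11025*122 = 1345050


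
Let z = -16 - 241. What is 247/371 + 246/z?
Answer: -27787/95347 ≈ -0.29143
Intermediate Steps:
z = -257
247/371 + 246/z = 247/371 + 246/(-257) = 247*(1/371) + 246*(-1/257) = 247/371 - 246/257 = -27787/95347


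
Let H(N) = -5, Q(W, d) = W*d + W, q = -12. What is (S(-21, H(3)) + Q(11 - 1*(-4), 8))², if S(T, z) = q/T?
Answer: 900601/49 ≈ 18380.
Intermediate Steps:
Q(W, d) = W + W*d
S(T, z) = -12/T
(S(-21, H(3)) + Q(11 - 1*(-4), 8))² = (-12/(-21) + (11 - 1*(-4))*(1 + 8))² = (-12*(-1/21) + (11 + 4)*9)² = (4/7 + 15*9)² = (4/7 + 135)² = (949/7)² = 900601/49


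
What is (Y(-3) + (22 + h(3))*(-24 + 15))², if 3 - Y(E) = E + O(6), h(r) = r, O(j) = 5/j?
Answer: 1739761/36 ≈ 48327.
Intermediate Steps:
Y(E) = 13/6 - E (Y(E) = 3 - (E + 5/6) = 3 - (E + 5*(⅙)) = 3 - (E + ⅚) = 3 - (⅚ + E) = 3 + (-⅚ - E) = 13/6 - E)
(Y(-3) + (22 + h(3))*(-24 + 15))² = ((13/6 - 1*(-3)) + (22 + 3)*(-24 + 15))² = ((13/6 + 3) + 25*(-9))² = (31/6 - 225)² = (-1319/6)² = 1739761/36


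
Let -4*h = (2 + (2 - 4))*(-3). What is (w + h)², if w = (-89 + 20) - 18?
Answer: 7569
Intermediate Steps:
w = -87 (w = -69 - 18 = -87)
h = 0 (h = -(2 + (2 - 4))*(-3)/4 = -(2 - 2)*(-3)/4 = -0*(-3) = -¼*0 = 0)
(w + h)² = (-87 + 0)² = (-87)² = 7569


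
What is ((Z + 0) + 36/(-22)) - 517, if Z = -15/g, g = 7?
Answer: -40100/77 ≈ -520.78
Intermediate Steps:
Z = -15/7 ≈ -2.1429
((Z + 0) + 36/(-22)) - 517 = ((-15/7 + 0) + 36/(-22)) - 517 = (-15/7 + 36*(-1/22)) - 517 = (-15/7 - 18/11) - 517 = -291/77 - 517 = -40100/77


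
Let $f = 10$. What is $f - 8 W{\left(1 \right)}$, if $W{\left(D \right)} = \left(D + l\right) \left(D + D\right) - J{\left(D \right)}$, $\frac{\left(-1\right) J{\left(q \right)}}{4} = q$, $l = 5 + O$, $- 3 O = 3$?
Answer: $-102$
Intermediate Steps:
$O = -1$ ($O = \left(- \frac{1}{3}\right) 3 = -1$)
$l = 4$ ($l = 5 - 1 = 4$)
$J{\left(q \right)} = - 4 q$
$W{\left(D \right)} = 4 D + 2 D \left(4 + D\right)$ ($W{\left(D \right)} = \left(D + 4\right) \left(D + D\right) - - 4 D = \left(4 + D\right) 2 D + 4 D = 2 D \left(4 + D\right) + 4 D = 4 D + 2 D \left(4 + D\right)$)
$f - 8 W{\left(1 \right)} = 10 - 8 \cdot 2 \cdot 1 \left(6 + 1\right) = 10 - 8 \cdot 2 \cdot 1 \cdot 7 = 10 - 112 = -102$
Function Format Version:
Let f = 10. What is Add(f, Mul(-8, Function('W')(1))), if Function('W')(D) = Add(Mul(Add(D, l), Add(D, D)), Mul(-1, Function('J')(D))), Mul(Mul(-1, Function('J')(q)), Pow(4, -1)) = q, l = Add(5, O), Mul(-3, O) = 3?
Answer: -102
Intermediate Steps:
O = -1 (O = Mul(Rational(-1, 3), 3) = -1)
l = 4 (l = Add(5, -1) = 4)
Function('J')(q) = Mul(-4, q)
Function('W')(D) = Add(Mul(4, D), Mul(2, D, Add(4, D))) (Function('W')(D) = Add(Mul(Add(D, 4), Add(D, D)), Mul(-1, Mul(-4, D))) = Add(Mul(Add(4, D), Mul(2, D)), Mul(4, D)) = Add(Mul(2, D, Add(4, D)), Mul(4, D)) = Add(Mul(4, D), Mul(2, D, Add(4, D))))
Add(f, Mul(-8, Function('W')(1))) = Add(10, Mul(-8, Mul(2, 1, Add(6, 1)))) = Add(10, Mul(-8, Mul(2, 1, 7))) = Add(10, Mul(-8, 14)) = Add(10, -112) = -102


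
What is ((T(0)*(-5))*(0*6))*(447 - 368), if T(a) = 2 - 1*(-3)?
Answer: 0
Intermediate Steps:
T(a) = 5 (T(a) = 2 + 3 = 5)
((T(0)*(-5))*(0*6))*(447 - 368) = ((5*(-5))*(0*6))*(447 - 368) = -25*0*79 = 0*79 = 0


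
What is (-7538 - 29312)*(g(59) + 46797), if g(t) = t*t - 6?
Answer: -1852523200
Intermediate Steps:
g(t) = -6 + t² (g(t) = t² - 6 = -6 + t²)
(-7538 - 29312)*(g(59) + 46797) = (-7538 - 29312)*((-6 + 59²) + 46797) = -36850*((-6 + 3481) + 46797) = -36850*(3475 + 46797) = -36850*50272 = -1852523200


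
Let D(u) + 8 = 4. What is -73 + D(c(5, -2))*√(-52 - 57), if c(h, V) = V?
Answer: -73 - 4*I*√109 ≈ -73.0 - 41.761*I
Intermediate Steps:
D(u) = -4 (D(u) = -8 + 4 = -4)
-73 + D(c(5, -2))*√(-52 - 57) = -73 - 4*√(-52 - 57) = -73 - 4*I*√109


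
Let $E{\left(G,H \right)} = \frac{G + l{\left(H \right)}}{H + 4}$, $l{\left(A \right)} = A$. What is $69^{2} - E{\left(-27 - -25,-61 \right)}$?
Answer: $\frac{90438}{19} \approx 4759.9$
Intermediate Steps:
$E{\left(G,H \right)} = \frac{G + H}{4 + H}$ ($E{\left(G,H \right)} = \frac{G + H}{H + 4} = \frac{G + H}{4 + H}$)
$69^{2} - E{\left(-27 - -25,-61 \right)} = 69^{2} - \frac{\left(-27 - -25\right) - 61}{4 - 61} = 4761 - \frac{\left(-27 + 25\right) - 61}{-57} = 4761 - - \frac{-2 - 61}{57} = 4761 - \left(- \frac{1}{57}\right) \left(-63\right) = 4761 - \frac{21}{19} = \frac{90438}{19}$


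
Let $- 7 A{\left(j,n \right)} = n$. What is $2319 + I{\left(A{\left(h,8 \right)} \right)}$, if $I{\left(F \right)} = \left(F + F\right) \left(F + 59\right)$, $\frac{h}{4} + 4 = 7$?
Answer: $\frac{107151}{49} \approx 2186.8$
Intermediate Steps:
$h = 12$ ($h = -16 + 4 \cdot 7 = -16 + 28 = 12$)
$A{\left(j,n \right)} = - \frac{n}{7}$
$I{\left(F \right)} = 2 F \left(59 + F\right)$
$2319 + I{\left(A{\left(h,8 \right)} \right)} = 2319 + 2 \left(\left(- \frac{1}{7}\right) 8\right) \left(59 - \frac{8}{7}\right) = 2319 + 2 \left(- \frac{8}{7}\right) \left(59 - \frac{8}{7}\right) = 2319 + 2 \left(- \frac{8}{7}\right) \frac{405}{7} = 2319 - \frac{6480}{49} = \frac{107151}{49}$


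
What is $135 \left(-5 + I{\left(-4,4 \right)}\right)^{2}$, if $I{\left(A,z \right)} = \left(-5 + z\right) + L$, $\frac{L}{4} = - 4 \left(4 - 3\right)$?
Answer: $65340$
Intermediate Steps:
$L = -16$ ($L = 4 \left(- 4 \left(4 - 3\right)\right) = 4 \left(\left(-4\right) 1\right) = 4 \left(-4\right) = -16$)
$I{\left(A,z \right)} = -21 + z$ ($I{\left(A,z \right)} = \left(-5 + z\right) - 16 = -21 + z$)
$135 \left(-5 + I{\left(-4,4 \right)}\right)^{2} = 135 \left(-5 + \left(-21 + 4\right)\right)^{2} = 135 \left(-5 - 17\right)^{2} = 135 \left(-22\right)^{2} = 135 \cdot 484 = 65340$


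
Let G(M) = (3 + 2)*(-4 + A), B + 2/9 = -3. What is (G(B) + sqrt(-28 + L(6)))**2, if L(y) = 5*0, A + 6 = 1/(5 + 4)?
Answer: 195757/81 - 1780*I*sqrt(7)/9 ≈ 2416.8 - 523.27*I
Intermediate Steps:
A = -53/9 (A = -6 + 1/(5 + 4) = -6 + 1/9 = -53/9 ≈ -5.8889)
B = -29/9 (B = -2/9 - 3 = -29/9 ≈ -3.2222)
L(y) = 0
G(M) = -445/9 (G(M) = (3 + 2)*(-4 - 53/9) = 5*(-89/9) = -445/9)
(G(B) + sqrt(-28 + L(6)))**2 = (-445/9 + sqrt(-28 + 0))**2 = (-445/9 + sqrt(-28))**2 = (-445/9 + 2*I*sqrt(7))**2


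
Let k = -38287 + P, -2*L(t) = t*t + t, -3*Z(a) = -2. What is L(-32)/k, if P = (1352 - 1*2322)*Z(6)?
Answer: 1488/116801 ≈ 0.012740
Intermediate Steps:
Z(a) = 2/3 (Z(a) = -1/3*(-2) = 2/3)
P = -1940/3 (P = (1352 - 1*2322)*(2/3) = (1352 - 2322)*(2/3) = -970*2/3 = -1940/3 ≈ -646.67)
L(t) = -t/2 - t**2/2 (L(t) = -(t*t + t)/2 = -(t**2 + t)/2 = -(t + t**2)/2 = -t/2 - t**2/2)
k = -116801/3 (k = -38287 - 1940/3 = -116801/3 ≈ -38934.)
L(-32)/k = (-1/2*(-32)*(1 - 32))/(-116801/3) = -1/2*(-32)*(-31)*(-3/116801) = -496*(-3/116801) = 1488/116801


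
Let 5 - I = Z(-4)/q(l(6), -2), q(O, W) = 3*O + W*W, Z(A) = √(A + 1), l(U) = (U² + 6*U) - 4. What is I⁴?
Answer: (1040 - I*√3)⁴/1871773696 ≈ 624.99 - 4.1636*I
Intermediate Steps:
l(U) = -4 + U² + 6*U
Z(A) = √(1 + A)
q(O, W) = W² + 3*O (q(O, W) = 3*O + W² = W² + 3*O)
I = 5 - I*√3/208 (I = 5 - √(1 - 4)/((-2)² + 3*(-4 + 6² + 6*6)) = 5 - √(-3)/(4 + 3*(-4 + 36 + 36)) = 5 - I*√3/(4 + 3*68) = 5 - I*√3/(4 + 204) = 5 - I*√3/208 ≈ 5.0 - 0.0083272*I)
I⁴ = (5 - I*√3/208)⁴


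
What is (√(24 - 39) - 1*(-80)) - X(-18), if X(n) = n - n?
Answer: 80 + I*√15 ≈ 80.0 + 3.873*I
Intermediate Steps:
X(n) = 0
(√(24 - 39) - 1*(-80)) - X(-18) = (√(24 - 39) - 1*(-80)) - 1*0 = (√(-15) + 80) + 0 = (I*√15 + 80) + 0 = (80 + I*√15) + 0 = 80 + I*√15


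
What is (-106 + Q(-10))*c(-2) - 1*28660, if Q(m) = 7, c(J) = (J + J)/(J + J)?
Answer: -28759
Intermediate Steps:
c(J) = 1 (c(J) = (2*J)/((2*J)) = (2*J)*(1/(2*J)) = 1)
(-106 + Q(-10))*c(-2) - 1*28660 = (-106 + 7)*1 - 1*28660 = -99*1 - 28660 = -99 - 28660 = -28759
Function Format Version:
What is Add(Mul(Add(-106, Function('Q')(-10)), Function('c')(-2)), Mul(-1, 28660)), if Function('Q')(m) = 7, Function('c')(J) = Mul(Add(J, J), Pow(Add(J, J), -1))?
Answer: -28759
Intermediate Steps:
Function('c')(J) = 1 (Function('c')(J) = Mul(Mul(2, J), Pow(Mul(2, J), -1)) = Mul(Mul(2, J), Mul(Rational(1, 2), Pow(J, -1))) = 1)
Add(Mul(Add(-106, Function('Q')(-10)), Function('c')(-2)), Mul(-1, 28660)) = Add(Mul(Add(-106, 7), 1), Mul(-1, 28660)) = Add(Mul(-99, 1), -28660) = Add(-99, -28660) = -28759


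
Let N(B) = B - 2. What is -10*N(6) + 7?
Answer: -33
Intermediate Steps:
N(B) = -2 + B
-10*N(6) + 7 = -10*(-2 + 6) + 7 = -10*4 + 7 = -40 + 7 = -33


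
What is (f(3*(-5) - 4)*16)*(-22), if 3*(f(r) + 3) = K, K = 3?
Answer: 704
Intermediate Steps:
f(r) = -2 (f(r) = -3 + (⅓)*3 = -3 + 1 = -2)
(f(3*(-5) - 4)*16)*(-22) = -2*16*(-22) = -32*(-22) = 704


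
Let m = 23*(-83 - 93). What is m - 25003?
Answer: -29051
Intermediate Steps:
m = -4048 (m = 23*(-176) = -4048)
m - 25003 = -4048 - 25003 = -29051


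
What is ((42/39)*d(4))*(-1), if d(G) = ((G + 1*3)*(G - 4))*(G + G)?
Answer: 0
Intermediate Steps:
d(G) = 2*G*(-4 + G)*(3 + G) (d(G) = ((G + 3)*(-4 + G))*(2*G) = ((3 + G)*(-4 + G))*(2*G) = ((-4 + G)*(3 + G))*(2*G) = 2*G*(-4 + G)*(3 + G))
((42/39)*d(4))*(-1) = ((42/39)*(2*4*(-12 + 4² - 1*4)))*(-1) = ((42*(1/39))*(2*4*(-12 + 16 - 4)))*(-1) = (14*(2*4*0)/13)*(-1) = ((14/13)*0)*(-1) = 0*(-1) = 0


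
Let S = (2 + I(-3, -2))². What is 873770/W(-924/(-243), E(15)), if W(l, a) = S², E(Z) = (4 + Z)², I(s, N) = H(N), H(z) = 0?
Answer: 436885/8 ≈ 54611.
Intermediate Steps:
I(s, N) = 0
S = 4 (S = (2 + 0)² = 2² = 4)
W(l, a) = 16 (W(l, a) = 4² = 16)
873770/W(-924/(-243), E(15)) = 873770/16 = 873770*(1/16) = 436885/8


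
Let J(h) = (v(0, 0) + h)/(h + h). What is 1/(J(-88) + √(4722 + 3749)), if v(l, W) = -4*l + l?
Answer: -2/33883 + 4*√8471/33883 ≈ 0.010806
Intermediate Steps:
v(l, W) = -3*l
J(h) = ½ (J(h) = (-3*0 + h)/(h + h) = (0 + h)/((2*h)) = h*(1/(2*h)) = ½)
1/(J(-88) + √(4722 + 3749)) = 1/(½ + √(4722 + 3749)) = 1/(½ + √8471)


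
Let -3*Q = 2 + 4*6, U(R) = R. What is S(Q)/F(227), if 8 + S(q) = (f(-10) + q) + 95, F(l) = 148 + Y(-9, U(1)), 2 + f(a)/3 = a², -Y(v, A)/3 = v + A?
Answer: 1117/516 ≈ 2.1647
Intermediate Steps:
Y(v, A) = -3*A - 3*v (Y(v, A) = -3*(v + A) = -3*(A + v) = -3*A - 3*v)
Q = -26/3 (Q = -(2 + 4*6)/3 = -(2 + 24)/3 = -⅓*26 = -26/3 ≈ -8.6667)
f(a) = -6 + 3*a²
F(l) = 172 (F(l) = 148 + (-3*1 - 3*(-9)) = 148 + (-3 + 27) = 148 + 24 = 172)
S(q) = 381 + q (S(q) = -8 + (((-6 + 3*(-10)²) + q) + 95) = -8 + (((-6 + 3*100) + q) + 95) = -8 + (((-6 + 300) + q) + 95) = -8 + ((294 + q) + 95) = -8 + (389 + q) = 381 + q)
S(Q)/F(227) = (381 - 26/3)/172 = (1117/3)*(1/172) = 1117/516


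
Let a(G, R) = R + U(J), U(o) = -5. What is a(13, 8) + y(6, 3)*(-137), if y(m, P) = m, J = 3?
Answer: -819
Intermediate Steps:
a(G, R) = -5 + R (a(G, R) = R - 5 = -5 + R)
a(13, 8) + y(6, 3)*(-137) = (-5 + 8) + 6*(-137) = 3 - 822 = -819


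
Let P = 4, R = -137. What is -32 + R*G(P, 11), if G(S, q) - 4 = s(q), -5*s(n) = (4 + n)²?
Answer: 5585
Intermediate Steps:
s(n) = -(4 + n)²/5
G(S, q) = 4 - (4 + q)²/5
-32 + R*G(P, 11) = -32 - 137*(4 - (4 + 11)²/5) = -32 - 137*(4 - ⅕*15²) = -32 - 137*(4 - ⅕*225) = -32 - 137*(4 - 45) = -32 - 137*(-41) = -32 + 5617 = 5585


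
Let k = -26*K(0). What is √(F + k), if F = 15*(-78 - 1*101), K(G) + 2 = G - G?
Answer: I*√2633 ≈ 51.313*I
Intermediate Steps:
K(G) = -2 (K(G) = -2 + (G - G) = -2 + 0 = -2)
F = -2685 (F = 15*(-78 - 101) = 15*(-179) = -2685)
k = 52 (k = -26*(-2) = 52)
√(F + k) = √(-2685 + 52) = √(-2633) = I*√2633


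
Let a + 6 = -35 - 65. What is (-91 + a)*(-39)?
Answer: 7683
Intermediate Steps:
a = -106 (a = -6 + (-35 - 65) = -6 - 100 = -106)
(-91 + a)*(-39) = (-91 - 106)*(-39) = -197*(-39) = 7683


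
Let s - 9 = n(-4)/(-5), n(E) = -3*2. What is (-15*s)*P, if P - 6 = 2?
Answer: -1224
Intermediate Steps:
P = 8 (P = 6 + 2 = 8)
n(E) = -6
s = 51/5 (s = 9 - 6/(-5) = 9 - 6*(-1/5) = 9 + 6/5 = 51/5 ≈ 10.200)
(-15*s)*P = -15*51/5*8 = -153*8 = -1224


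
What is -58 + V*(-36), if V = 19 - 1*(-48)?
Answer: -2470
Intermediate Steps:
V = 67 (V = 19 + 48 = 67)
-58 + V*(-36) = -58 + 67*(-36) = -58 - 2412 = -2470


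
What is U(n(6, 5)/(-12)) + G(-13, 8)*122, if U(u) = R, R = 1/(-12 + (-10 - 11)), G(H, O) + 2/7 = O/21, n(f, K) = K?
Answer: 2677/231 ≈ 11.589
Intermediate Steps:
G(H, O) = -2/7 + O/21
R = -1/33 (R = 1/(-12 - 21) = 1/(-33) = -1/33 ≈ -0.030303)
U(u) = -1/33
U(n(6, 5)/(-12)) + G(-13, 8)*122 = -1/33 + (-2/7 + (1/21)*8)*122 = -1/33 + (-2/7 + 8/21)*122 = -1/33 + (2/21)*122 = -1/33 + 244/21 = 2677/231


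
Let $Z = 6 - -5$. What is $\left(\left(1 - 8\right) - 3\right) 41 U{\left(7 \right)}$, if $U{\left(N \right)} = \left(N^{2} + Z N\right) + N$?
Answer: $-54530$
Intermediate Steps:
$Z = 11$ ($Z = 6 + 5 = 11$)
$U{\left(N \right)} = N^{2} + 12 N$ ($U{\left(N \right)} = \left(N^{2} + 11 N\right) + N = N^{2} + 12 N$)
$\left(\left(1 - 8\right) - 3\right) 41 U{\left(7 \right)} = \left(\left(1 - 8\right) - 3\right) 41 \cdot 7 \left(12 + 7\right) = \left(-7 - 3\right) 41 \cdot 7 \cdot 19 = \left(-10\right) 41 \cdot 133 = \left(-410\right) 133 = -54530$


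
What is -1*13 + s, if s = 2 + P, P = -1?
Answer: -12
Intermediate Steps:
s = 1 (s = 2 - 1 = 1)
-1*13 + s = -1*13 + 1 = -13 + 1 = -12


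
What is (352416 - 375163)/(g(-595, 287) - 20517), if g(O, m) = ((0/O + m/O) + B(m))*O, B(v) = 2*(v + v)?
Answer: 22747/703290 ≈ 0.032344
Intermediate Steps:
B(v) = 4*v (B(v) = 2*(2*v) = 4*v)
g(O, m) = O*(4*m + m/O) (g(O, m) = ((0/O + m/O) + 4*m)*O = ((0 + m/O) + 4*m)*O = (m/O + 4*m)*O = (4*m + m/O)*O = O*(4*m + m/O))
(352416 - 375163)/(g(-595, 287) - 20517) = (352416 - 375163)/(287*(1 + 4*(-595)) - 20517) = -22747/(287*(1 - 2380) - 20517) = -22747/(287*(-2379) - 20517) = -22747/(-682773 - 20517) = -22747/(-703290) = -22747*(-1/703290) = 22747/703290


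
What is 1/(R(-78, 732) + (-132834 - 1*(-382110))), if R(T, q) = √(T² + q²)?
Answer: 20773/5178165189 - √15053/10356330378 ≈ 3.9998e-6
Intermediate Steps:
1/(R(-78, 732) + (-132834 - 1*(-382110))) = 1/(√((-78)² + 732²) + (-132834 - 1*(-382110))) = 1/(√(6084 + 535824) + (-132834 + 382110)) = 1/(√541908 + 249276) = 1/(6*√15053 + 249276) = 1/(249276 + 6*√15053)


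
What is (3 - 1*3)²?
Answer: 0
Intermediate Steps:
(3 - 1*3)² = (3 - 3)² = 0² = 0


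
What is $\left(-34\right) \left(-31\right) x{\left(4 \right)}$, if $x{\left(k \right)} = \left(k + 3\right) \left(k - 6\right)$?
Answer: $-14756$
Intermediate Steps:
$x{\left(k \right)} = \left(-6 + k\right) \left(3 + k\right)$ ($x{\left(k \right)} = \left(3 + k\right) \left(-6 + k\right) = \left(-6 + k\right) \left(3 + k\right)$)
$\left(-34\right) \left(-31\right) x{\left(4 \right)} = \left(-34\right) \left(-31\right) \left(-18 + 4^{2} - 12\right) = 1054 \left(-18 + 16 - 12\right) = 1054 \left(-14\right) = -14756$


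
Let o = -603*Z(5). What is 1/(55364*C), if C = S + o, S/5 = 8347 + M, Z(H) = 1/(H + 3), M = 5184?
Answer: 2/7482956717 ≈ 2.6727e-10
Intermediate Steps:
Z(H) = 1/(3 + H)
S = 67655 (S = 5*(8347 + 5184) = 5*13531 = 67655)
o = -603/8 (o = -603/(3 + 5) = -603/8 ≈ -75.375)
C = 540637/8 (C = 67655 - 603/8 = 540637/8 ≈ 67580.)
1/(55364*C) = 1/(55364*(540637/8)) = (1/55364)*(8/540637) = 2/7482956717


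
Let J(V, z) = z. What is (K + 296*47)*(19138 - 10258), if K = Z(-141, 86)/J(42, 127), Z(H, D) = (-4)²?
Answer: 15689539200/127 ≈ 1.2354e+8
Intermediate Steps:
Z(H, D) = 16
K = 16/127 ≈ 0.12598
(K + 296*47)*(19138 - 10258) = (16/127 + 296*47)*(19138 - 10258) = (16/127 + 13912)*8880 = (1766840/127)*8880 = 15689539200/127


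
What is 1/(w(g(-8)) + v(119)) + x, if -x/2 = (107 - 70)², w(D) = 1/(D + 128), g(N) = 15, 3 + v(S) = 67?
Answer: -25060771/9153 ≈ -2738.0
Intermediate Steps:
v(S) = 64 (v(S) = -3 + 67 = 64)
w(D) = 1/(128 + D)
x = -2738 (x = -2*(107 - 70)² = -2*37² = -2*1369 = -2738)
1/(w(g(-8)) + v(119)) + x = 1/(1/(128 + 15) + 64) - 2738 = 1/(1/143 + 64) - 2738 = 1/(9153/143) - 2738 = 143/9153 - 2738 = -25060771/9153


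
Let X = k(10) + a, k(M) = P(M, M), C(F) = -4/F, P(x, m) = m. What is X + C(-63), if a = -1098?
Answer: -68540/63 ≈ -1087.9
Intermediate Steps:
k(M) = M
X = -1088 (X = 10 - 1098 = -1088)
X + C(-63) = -1088 - 4/(-63) = -1088 - 4*(-1/63) = -1088 + 4/63 = -68540/63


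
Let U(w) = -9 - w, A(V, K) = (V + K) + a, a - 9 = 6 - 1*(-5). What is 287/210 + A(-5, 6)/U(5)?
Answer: -2/15 ≈ -0.13333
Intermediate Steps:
a = 20 (a = 9 + (6 - 1*(-5)) = 9 + (6 + 5) = 9 + 11 = 20)
A(V, K) = 20 + K + V (A(V, K) = (V + K) + 20 = (K + V) + 20 = 20 + K + V)
287/210 + A(-5, 6)/U(5) = 287/210 + (20 + 6 - 5)/(-9 - 1*5) = 287*(1/210) + 21/(-9 - 5) = 41/30 + 21/(-14) = 41/30 + 21*(-1/14) = 41/30 - 3/2 = -2/15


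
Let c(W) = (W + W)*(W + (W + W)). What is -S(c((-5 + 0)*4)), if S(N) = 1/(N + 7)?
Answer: -1/2407 ≈ -0.00041546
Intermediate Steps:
c(W) = 6*W**2 (c(W) = (2*W)*(W + 2*W) = (2*W)*(3*W) = 6*W**2)
S(N) = 1/(7 + N)
-S(c((-5 + 0)*4)) = -1/(7 + 6*((-5 + 0)*4)**2) = -1/(7 + 6*(-5*4)**2) = -1/(7 + 6*(-20)**2) = -1/(7 + 6*400) = -1/(7 + 2400) = -1/2407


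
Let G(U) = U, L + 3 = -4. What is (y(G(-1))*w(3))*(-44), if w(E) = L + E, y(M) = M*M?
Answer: 176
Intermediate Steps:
L = -7 (L = -3 - 4 = -7)
y(M) = M**2
w(E) = -7 + E
(y(G(-1))*w(3))*(-44) = ((-1)**2*(-7 + 3))*(-44) = (1*(-4))*(-44) = -4*(-44) = 176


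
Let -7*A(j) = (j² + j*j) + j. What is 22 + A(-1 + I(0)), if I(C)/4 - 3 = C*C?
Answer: -99/7 ≈ -14.143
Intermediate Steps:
I(C) = 12 + 4*C² (I(C) = 12 + 4*(C*C) = 12 + 4*C²)
A(j) = -2*j²/7 - j/7 (A(j) = -((j² + j*j) + j)/7 = -((j² + j²) + j)/7 = -(2*j² + j)/7 = -(j + 2*j²)/7 = -2*j²/7 - j/7)
22 + A(-1 + I(0)) = 22 - (-1 + (12 + 4*0²))*(1 + 2*(-1 + (12 + 4*0²)))/7 = 22 - (-1 + (12 + 4*0))*(1 + 2*(-1 + (12 + 4*0)))/7 = 22 - (-1 + (12 + 0))*(1 + 2*(-1 + (12 + 0)))/7 = 22 - (-1 + 12)*(1 + 2*(-1 + 12))/7 = 22 - ⅐*11*(1 + 2*11) = 22 - ⅐*11*(1 + 22) = 22 - ⅐*11*23 = 22 - 253/7 = -99/7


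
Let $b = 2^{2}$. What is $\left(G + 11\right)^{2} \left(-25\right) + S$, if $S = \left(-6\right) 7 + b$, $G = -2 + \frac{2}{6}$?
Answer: $- \frac{19942}{9} \approx -2215.8$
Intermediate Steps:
$b = 4$
$G = - \frac{5}{3}$ ($G = -2 + 2 \cdot \frac{1}{6} = -2 + \frac{1}{3} = - \frac{5}{3} \approx -1.6667$)
$S = -38$ ($S = \left(-6\right) 7 + 4 = -42 + 4 = -38$)
$\left(G + 11\right)^{2} \left(-25\right) + S = \left(- \frac{5}{3} + 11\right)^{2} \left(-25\right) - 38 = \left(\frac{28}{3}\right)^{2} \left(-25\right) - 38 = \frac{784}{9} \left(-25\right) - 38 = - \frac{19600}{9} - 38 = - \frac{19942}{9}$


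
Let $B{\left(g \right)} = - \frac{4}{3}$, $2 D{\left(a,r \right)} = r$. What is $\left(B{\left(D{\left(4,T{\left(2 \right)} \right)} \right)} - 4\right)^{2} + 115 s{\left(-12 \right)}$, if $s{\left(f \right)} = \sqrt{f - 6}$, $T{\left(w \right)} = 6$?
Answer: $\frac{256}{9} + 345 i \sqrt{2} \approx 28.444 + 487.9 i$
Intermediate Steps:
$D{\left(a,r \right)} = \frac{r}{2}$
$s{\left(f \right)} = \sqrt{-6 + f}$
$B{\left(g \right)} = - \frac{4}{3}$ ($B{\left(g \right)} = \left(-4\right) \frac{1}{3} = - \frac{4}{3}$)
$\left(B{\left(D{\left(4,T{\left(2 \right)} \right)} \right)} - 4\right)^{2} + 115 s{\left(-12 \right)} = \left(- \frac{4}{3} - 4\right)^{2} + 115 \sqrt{-6 - 12} = \left(- \frac{16}{3}\right)^{2} + 115 \sqrt{-18} = \frac{256}{9} + 115 \cdot 3 i \sqrt{2} = \frac{256}{9} + 345 i \sqrt{2}$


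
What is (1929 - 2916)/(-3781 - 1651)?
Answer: 141/776 ≈ 0.18170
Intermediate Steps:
(1929 - 2916)/(-3781 - 1651) = -987/(-5432) = -987*(-1/5432) = 141/776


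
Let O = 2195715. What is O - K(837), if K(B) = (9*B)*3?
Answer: 2173116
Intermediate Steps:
K(B) = 27*B
O - K(837) = 2195715 - 27*837 = 2195715 - 1*22599 = 2195715 - 22599 = 2173116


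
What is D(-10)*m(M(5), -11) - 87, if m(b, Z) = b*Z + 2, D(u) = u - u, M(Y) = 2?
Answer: -87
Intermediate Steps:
D(u) = 0
m(b, Z) = 2 + Z*b (m(b, Z) = Z*b + 2 = 2 + Z*b)
D(-10)*m(M(5), -11) - 87 = 0*(2 - 11*2) - 87 = 0*(2 - 22) - 87 = 0*(-20) - 87 = 0 - 87 = -87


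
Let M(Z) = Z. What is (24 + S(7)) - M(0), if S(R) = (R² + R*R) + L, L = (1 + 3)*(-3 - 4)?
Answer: 94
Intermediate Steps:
L = -28 (L = 4*(-7) = -28)
S(R) = -28 + 2*R² (S(R) = (R² + R*R) - 28 = (R² + R²) - 28 = 2*R² - 28 = -28 + 2*R²)
(24 + S(7)) - M(0) = (24 + (-28 + 2*7²)) - 1*0 = (24 + (-28 + 2*49)) + 0 = (24 + (-28 + 98)) + 0 = (24 + 70) + 0 = 94 + 0 = 94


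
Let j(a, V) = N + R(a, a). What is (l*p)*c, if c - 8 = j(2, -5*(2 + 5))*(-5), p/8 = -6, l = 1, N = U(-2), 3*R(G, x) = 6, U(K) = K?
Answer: -384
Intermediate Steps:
R(G, x) = 2 (R(G, x) = (⅓)*6 = 2)
N = -2
p = -48 (p = 8*(-6) = -48)
j(a, V) = 0 (j(a, V) = -2 + 2 = 0)
c = 8 (c = 8 + 0*(-5) = 8 + 0 = 8)
(l*p)*c = (1*(-48))*8 = -48*8 = -384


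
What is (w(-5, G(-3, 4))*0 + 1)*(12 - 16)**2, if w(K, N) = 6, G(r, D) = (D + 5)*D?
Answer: 16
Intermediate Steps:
G(r, D) = D*(5 + D) (G(r, D) = (5 + D)*D = D*(5 + D))
(w(-5, G(-3, 4))*0 + 1)*(12 - 16)**2 = (6*0 + 1)*(12 - 16)**2 = (0 + 1)*(-4)**2 = 1*16 = 16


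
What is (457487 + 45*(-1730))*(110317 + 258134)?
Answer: 139877632287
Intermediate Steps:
(457487 + 45*(-1730))*(110317 + 258134) = (457487 - 77850)*368451 = 379637*368451 = 139877632287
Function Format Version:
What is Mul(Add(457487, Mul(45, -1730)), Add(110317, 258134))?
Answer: 139877632287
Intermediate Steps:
Mul(Add(457487, Mul(45, -1730)), Add(110317, 258134)) = Mul(Add(457487, -77850), 368451) = Mul(379637, 368451) = 139877632287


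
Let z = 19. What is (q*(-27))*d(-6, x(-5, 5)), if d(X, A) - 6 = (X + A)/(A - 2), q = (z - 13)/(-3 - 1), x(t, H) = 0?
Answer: 729/2 ≈ 364.50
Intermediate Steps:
q = -3/2 (q = (19 - 13)/(-3 - 1) = 6/(-4) = 6*(-¼) = -3/2 ≈ -1.5000)
d(X, A) = 6 + (A + X)/(-2 + A) (d(X, A) = 6 + (X + A)/(A - 2) = 6 + (A + X)/(-2 + A))
(q*(-27))*d(-6, x(-5, 5)) = (-3/2*(-27))*((-12 - 6 + 7*0)/(-2 + 0)) = 81*((-12 - 6 + 0)/(-2))/2 = 81*(-½*(-18))/2 = (81/2)*9 = 729/2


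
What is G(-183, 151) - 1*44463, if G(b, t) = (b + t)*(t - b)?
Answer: -55151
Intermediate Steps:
G(-183, 151) - 1*44463 = (151² - 1*(-183)²) - 1*44463 = (22801 - 1*33489) - 44463 = (22801 - 33489) - 44463 = -10688 - 44463 = -55151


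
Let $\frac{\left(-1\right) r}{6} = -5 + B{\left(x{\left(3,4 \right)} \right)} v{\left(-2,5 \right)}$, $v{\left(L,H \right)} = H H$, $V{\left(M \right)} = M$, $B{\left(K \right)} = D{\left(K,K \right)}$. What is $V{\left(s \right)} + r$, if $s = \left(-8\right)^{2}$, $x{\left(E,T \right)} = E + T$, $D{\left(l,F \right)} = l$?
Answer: $-956$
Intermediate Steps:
$B{\left(K \right)} = K$
$s = 64$
$v{\left(L,H \right)} = H^{2}$
$r = -1020$ ($r = - 6 \left(-5 + \left(3 + 4\right) 5^{2}\right) = - 6 \left(-5 + 7 \cdot 25\right) = - 6 \left(-5 + 175\right) = \left(-6\right) 170 = -1020$)
$V{\left(s \right)} + r = 64 - 1020 = -956$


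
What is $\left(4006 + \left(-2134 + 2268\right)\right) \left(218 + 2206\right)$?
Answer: $10035360$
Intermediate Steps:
$\left(4006 + \left(-2134 + 2268\right)\right) \left(218 + 2206\right) = \left(4006 + 134\right) 2424 = 4140 \cdot 2424 = 10035360$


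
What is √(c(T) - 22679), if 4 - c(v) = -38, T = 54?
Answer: I*√22637 ≈ 150.46*I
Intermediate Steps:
c(v) = 42 (c(v) = 4 - 1*(-38) = 4 + 38 = 42)
√(c(T) - 22679) = √(42 - 22679) = √(-22637) = I*√22637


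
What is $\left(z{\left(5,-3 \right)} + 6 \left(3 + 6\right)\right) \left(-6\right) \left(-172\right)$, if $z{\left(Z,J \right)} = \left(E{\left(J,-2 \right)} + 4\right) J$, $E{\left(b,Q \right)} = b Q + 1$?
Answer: $21672$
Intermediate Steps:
$E{\left(b,Q \right)} = 1 + Q b$ ($E{\left(b,Q \right)} = Q b + 1 = 1 + Q b$)
$z{\left(Z,J \right)} = J \left(5 - 2 J\right)$ ($z{\left(Z,J \right)} = \left(\left(1 - 2 J\right) + 4\right) J = \left(5 - 2 J\right) J = J \left(5 - 2 J\right)$)
$\left(z{\left(5,-3 \right)} + 6 \left(3 + 6\right)\right) \left(-6\right) \left(-172\right) = \left(- 3 \left(5 - -6\right) + 6 \left(3 + 6\right)\right) \left(-6\right) \left(-172\right) = \left(- 3 \left(5 + 6\right) + 6 \cdot 9\right) \left(-6\right) \left(-172\right) = \left(\left(-3\right) 11 + 54\right) \left(-6\right) \left(-172\right) = \left(-33 + 54\right) \left(-6\right) \left(-172\right) = 21 \left(-6\right) \left(-172\right) = \left(-126\right) \left(-172\right) = 21672$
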